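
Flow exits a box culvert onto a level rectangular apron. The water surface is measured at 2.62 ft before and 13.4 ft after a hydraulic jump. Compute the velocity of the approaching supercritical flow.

For a rectangular channel the momentum equation gives q² = ½·g·y₁·y₂·(y₁ + y₂) = ½×32.2×2.62×13.4×16.0 = 9055.
q = √9055 = 95.2 ft²/s.
V₁ = q/y₁ = 95.2/2.62 = 36.3 ft/s.

V₁ = 36.3 ft/s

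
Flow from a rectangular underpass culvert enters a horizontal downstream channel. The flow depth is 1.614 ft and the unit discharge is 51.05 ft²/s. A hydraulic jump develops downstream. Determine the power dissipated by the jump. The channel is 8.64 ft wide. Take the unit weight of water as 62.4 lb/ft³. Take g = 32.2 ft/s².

P = 372.0 hp

V₁ = q/y₁ = 51.05/1.614 = 31.63 ft/s. Fr₁ = V₁/√(g·y₁) = 31.63/√(32.2×1.614) = 4.387.
From the momentum equation for a rectangular channel, y₂/y₁ = ½[√(1 + 8Fr₁²) − 1] = ½[√155.00 − 1] = 5.725.
y₂ = 5.725 × 1.614 = 9.240 ft.
V₂ = q/y₂ = 51.05/9.240 = 5.525 ft/s. E₁ = y₁ + V₁²/2g = 17.15 ft; E₂ = y₂ + V₂²/2g = 9.714 ft. ΔE = E₁ − E₂ = 7.435 ft.
Q = q·b = 51.05 × 8.64 = 441.1 cfs. P = γ·Q·ΔE/550 = 62.4 × 441.1 × 7.435 / 550 = 372.0 hp.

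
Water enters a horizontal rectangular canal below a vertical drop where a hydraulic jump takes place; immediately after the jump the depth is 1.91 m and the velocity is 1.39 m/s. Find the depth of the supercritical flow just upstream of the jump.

Fr₂ = V₂/√(g·y₂) = 1.39/√(9.81×1.91) = 0.321.
From the momentum equation (using Fr₂), y₁/y₂ = ½[√(1 + 8Fr₂²) − 1] = ½[√1.825 − 1] = 0.175.
y₁ = 0.175 × 1.91 = 0.335 m.

y₁ = 0.335 m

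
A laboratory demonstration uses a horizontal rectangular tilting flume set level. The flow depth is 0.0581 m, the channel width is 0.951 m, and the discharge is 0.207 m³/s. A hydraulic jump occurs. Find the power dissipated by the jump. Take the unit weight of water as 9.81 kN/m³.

P = 0.766 kW

q = Q/b = 0.207/0.951 = 0.218 m²/s; V₁ = q/y₁ = 3.75 m/s. Fr₁ = V₁/√(g·y₁) = 4.96.
Sequent-depth ratio: y₂/y₁ = ½[√(1 + 8Fr₁²) − 1] = ½[√198.0 − 1] = 6.54.
y₂ = 6.54 × 0.0581 = 0.380 m.
Head loss: ΔE = (y₂ − y₁)³/(4y₁y₂) = (0.380 − 0.0581)³/(4×0.0581×0.380) = 0.0333/0.0882 = 0.377 m.
P = γ·Q·ΔE = 9.81 × 0.207 × 0.377 = 0.766 kW.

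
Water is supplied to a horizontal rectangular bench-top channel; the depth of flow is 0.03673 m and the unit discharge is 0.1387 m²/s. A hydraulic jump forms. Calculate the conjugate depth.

V₁ = q/y₁ = 0.1387/0.03673 = 3.776 m/s. Fr₁ = V₁/√(g·y₁) = 3.776/√(9.81×0.03673) = 6.291.
Conjugate-depth relation: y₂/y₁ = ½[√(1 + 8Fr₁²) − 1] = ½[√317.60 − 1] = 8.411.
y₂ = 8.411 × 0.03673 = 0.3089 m.

y₂ = 0.3089 m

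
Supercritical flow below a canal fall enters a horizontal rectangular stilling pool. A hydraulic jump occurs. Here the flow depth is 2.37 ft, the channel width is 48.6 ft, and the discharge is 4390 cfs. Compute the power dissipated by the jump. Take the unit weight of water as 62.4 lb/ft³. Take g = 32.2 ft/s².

P = 5351 hp

q = Q/b = 4390/48.6 = 90.3 ft²/s; V₁ = q/y₁ = 38.1 ft/s. Fr₁ = V₁/√(g·y₁) = 4.36.
Conjugate-depth relation: y₂/y₁ = ½[√(1 + 8Fr₁²) − 1] = ½[√153.3 − 1] = 5.69.
y₂ = 5.69 × 2.37 = 13.5 ft.
V₂ = q/y₂ = 90.3/13.5 = 6.70 ft/s. E₁ = y₁ + V₁²/2g = 24.9 ft; E₂ = y₂ + V₂²/2g = 14.2 ft. ΔE = E₁ − E₂ = 10.7 ft.
P = γ·Q·ΔE/550 = 62.4 × 4390 × 10.7 / 550 = 5351 hp.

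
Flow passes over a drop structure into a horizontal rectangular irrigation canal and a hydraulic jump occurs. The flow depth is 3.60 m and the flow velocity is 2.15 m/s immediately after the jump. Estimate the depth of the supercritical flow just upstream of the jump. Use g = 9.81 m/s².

y₁ = 0.775 m

Fr₂ = V₂/√(g·y₂) = 2.15/√(9.81×3.60) = 0.362.
Applying the sequent-depth relation in reverse, y₁/y₂ = ½[√(1 + 8Fr₂²) − 1] = ½[√2.047 − 1] = 0.215.
y₁ = 0.215 × 3.60 = 0.775 m.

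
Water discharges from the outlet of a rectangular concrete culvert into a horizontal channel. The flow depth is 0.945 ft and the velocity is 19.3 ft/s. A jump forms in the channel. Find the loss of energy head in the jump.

ΔE = 2.21 ft

Fr₁ = V₁/√(g·y₁) = 19.3/√(32.2×0.945) = 3.50.
Sequent-depth ratio: y₂/y₁ = ½[√(1 + 8Fr₁²) − 1] = ½[√98.93 − 1] = 4.47.
y₂ = 4.47 × 0.945 = 4.23 ft.
q = V₁·y₁ = 19.3 × 0.945 = 18.2 ft²/s. V₂ = q/y₂ = 18.2/4.23 = 4.31 ft/s. E₁ = y₁ + V₁²/2g = 6.73 ft; E₂ = y₂ + V₂²/2g = 4.52 ft. ΔE = E₁ − E₂ = 2.21 ft.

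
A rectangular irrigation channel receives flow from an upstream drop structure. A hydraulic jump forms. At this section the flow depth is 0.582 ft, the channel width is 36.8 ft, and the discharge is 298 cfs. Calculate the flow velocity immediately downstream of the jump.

V₂ = 3.42 ft/s

q = Q/b = 298/36.8 = 8.10 ft²/s; V₁ = q/y₁ = 13.9 ft/s. Fr₁ = V₁/√(g·y₁) = 3.21.
Conjugate-depth relation: y₂/y₁ = ½[√(1 + 8Fr₁²) − 1] = ½[√83.64 − 1] = 4.07.
y₂ = 4.07 × 0.582 = 2.37 ft.
V₂ = q/y₂ = 8.10/2.37 = 3.42 ft/s.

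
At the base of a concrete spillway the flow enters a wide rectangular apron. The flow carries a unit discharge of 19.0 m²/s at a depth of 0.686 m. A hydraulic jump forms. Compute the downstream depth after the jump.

y₂ = 10.0 m

V₁ = q/y₁ = 19.0/0.686 = 27.7 m/s. Fr₁ = V₁/√(g·y₁) = 27.7/√(9.81×0.686) = 10.7.
Bélanger equation: y₂/y₁ = ½[√(1 + 8Fr₁²) − 1] = ½[√912.9 − 1] = 14.6.
y₂ = 14.6 × 0.686 = 10.0 m.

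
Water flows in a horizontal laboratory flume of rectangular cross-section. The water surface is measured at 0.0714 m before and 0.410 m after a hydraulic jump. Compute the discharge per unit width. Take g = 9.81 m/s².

For a rectangular channel the momentum equation gives q² = ½·g·y₁·y₂·(y₁ + y₂) = ½×9.81×0.0714×0.410×0.481 = 0.0691.
q = √0.0691 = 0.263 m²/s.

q = 0.263 m²/s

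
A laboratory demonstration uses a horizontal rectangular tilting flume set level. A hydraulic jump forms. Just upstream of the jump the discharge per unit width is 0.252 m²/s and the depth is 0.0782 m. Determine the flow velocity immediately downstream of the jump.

V₂ = 0.682 m/s

V₁ = q/y₁ = 0.252/0.0782 = 3.22 m/s. Fr₁ = V₁/√(g·y₁) = 3.22/√(9.81×0.0782) = 3.68.
Sequent-depth ratio: y₂/y₁ = ½[√(1 + 8Fr₁²) − 1] = ½[√109.3 − 1] = 4.73.
y₂ = 4.73 × 0.0782 = 0.370 m.
V₂ = q/y₂ = 0.252/0.370 = 0.682 m/s.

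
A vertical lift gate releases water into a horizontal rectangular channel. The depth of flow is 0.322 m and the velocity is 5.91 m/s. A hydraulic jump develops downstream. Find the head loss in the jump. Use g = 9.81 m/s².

ΔE = 0.641 m

Fr₁ = V₁/√(g·y₁) = 5.91/√(9.81×0.322) = 3.33.
From the momentum equation for a rectangular channel, y₂/y₁ = ½[√(1 + 8Fr₁²) − 1] = ½[√89.46 − 1] = 4.23.
y₂ = 4.23 × 0.322 = 1.36 m.
Head loss: ΔE = (y₂ − y₁)³/(4y₁y₂) = (1.36 − 0.322)³/(4×0.322×1.36) = 1.12/1.75 = 0.641 m.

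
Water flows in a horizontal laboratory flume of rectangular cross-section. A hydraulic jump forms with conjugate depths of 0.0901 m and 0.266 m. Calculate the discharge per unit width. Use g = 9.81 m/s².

q = 0.205 m²/s

For a rectangular channel the momentum equation gives q² = ½·g·y₁·y₂·(y₁ + y₂) = ½×9.81×0.0901×0.266×0.356 = 0.0419.
q = √0.0419 = 0.205 m²/s.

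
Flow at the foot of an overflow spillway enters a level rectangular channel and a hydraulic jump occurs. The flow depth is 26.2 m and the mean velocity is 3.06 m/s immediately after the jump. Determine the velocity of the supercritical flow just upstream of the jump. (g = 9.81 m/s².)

V₁ = 44.9 m/s

Fr₂ = V₂/√(g·y₂) = 3.06/√(9.81×26.2) = 0.191.
From the momentum equation (using Fr₂), y₁/y₂ = ½[√(1 + 8Fr₂²) − 1] = ½[√1.291 − 1] = 0.0682.
y₁ = 0.0682 × 26.2 = 1.79 m.
V₁ = q/y₁ = 80.2/1.79 = 44.9 m/s.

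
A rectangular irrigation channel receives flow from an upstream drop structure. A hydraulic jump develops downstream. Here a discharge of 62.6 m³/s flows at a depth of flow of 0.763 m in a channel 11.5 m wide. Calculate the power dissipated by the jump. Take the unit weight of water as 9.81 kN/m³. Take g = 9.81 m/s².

q = Q/b = 62.6/11.5 = 5.44 m²/s; V₁ = q/y₁ = 7.13 m/s. Fr₁ = V₁/√(g·y₁) = 2.61.
By Bélanger, y₂/y₁ = ½[√(1 + 8Fr₁²) − 1] = ½[√55.40 − 1] = 3.22.
y₂ = 3.22 × 0.763 = 2.46 m.
V₂ = q/y₂ = 5.44/2.46 = 2.21 m/s. E₁ = y₁ + V₁²/2g = 3.36 m; E₂ = y₂ + V₂²/2g = 2.71 m. ΔE = E₁ − E₂ = 0.649 m.
P = γ·Q·ΔE = 9.81 × 62.6 × 0.649 = 399 kW.

P = 399 kW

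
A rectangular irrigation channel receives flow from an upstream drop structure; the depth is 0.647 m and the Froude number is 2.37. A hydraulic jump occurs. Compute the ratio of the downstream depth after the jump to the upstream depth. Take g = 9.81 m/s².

Fr₁ = 2.37 (given).
By Bélanger, y₂/y₁ = ½[√(1 + 8Fr₁²) − 1] = ½[√45.94 − 1] = 2.89.

y₂/y₁ = 2.89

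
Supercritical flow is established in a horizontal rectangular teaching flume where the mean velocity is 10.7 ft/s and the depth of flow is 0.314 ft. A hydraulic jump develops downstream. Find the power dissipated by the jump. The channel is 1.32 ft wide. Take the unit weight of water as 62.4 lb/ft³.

Fr₁ = V₁/√(g·y₁) = 10.7/√(32.2×0.314) = 3.37.
From the momentum equation for a rectangular channel, y₂/y₁ = ½[√(1 + 8Fr₁²) − 1] = ½[√91.59 − 1] = 4.29.
y₂ = 4.29 × 0.314 = 1.35 ft.
q = V₁·y₁ = 10.7 × 0.314 = 3.36 ft²/s. V₂ = q/y₂ = 3.36/1.35 = 2.50 ft/s. E₁ = y₁ + V₁²/2g = 2.09 ft; E₂ = y₂ + V₂²/2g = 1.44 ft. ΔE = E₁ − E₂ = 0.649 ft.
Q = q·b = 3.36 × 1.32 = 4.43 cfs. P = γ·Q·ΔE/550 = 62.4 × 4.43 × 0.649 / 550 = 0.327 hp.

P = 0.327 hp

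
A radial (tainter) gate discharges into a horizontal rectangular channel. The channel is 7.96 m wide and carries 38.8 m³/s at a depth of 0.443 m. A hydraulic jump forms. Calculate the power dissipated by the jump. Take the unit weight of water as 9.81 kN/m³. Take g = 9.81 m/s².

q = Q/b = 38.8/7.96 = 4.87 m²/s; V₁ = q/y₁ = 11.0 m/s. Fr₁ = V₁/√(g·y₁) = 5.28.
Conjugate-depth relation: y₂/y₁ = ½[√(1 + 8Fr₁²) − 1] = ½[√223.9 − 1] = 6.98.
y₂ = 6.98 × 0.443 = 3.09 m.
Head loss: ΔE = (y₂ − y₁)³/(4y₁y₂) = (3.09 − 0.443)³/(4×0.443×3.09) = 18.6/5.48 = 3.39 m.
P = γ·Q·ΔE = 9.81 × 38.8 × 3.39 = 1292 kW.

P = 1292 kW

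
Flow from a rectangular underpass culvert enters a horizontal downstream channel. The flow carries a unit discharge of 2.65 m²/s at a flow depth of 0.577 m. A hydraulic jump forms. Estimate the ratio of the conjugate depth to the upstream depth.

V₁ = q/y₁ = 2.65/0.577 = 4.59 m/s. Fr₁ = V₁/√(g·y₁) = 4.59/√(9.81×0.577) = 1.93.
Bélanger equation: y₂/y₁ = ½[√(1 + 8Fr₁²) − 1] = ½[√30.81 − 1] = 2.28.

y₂/y₁ = 2.28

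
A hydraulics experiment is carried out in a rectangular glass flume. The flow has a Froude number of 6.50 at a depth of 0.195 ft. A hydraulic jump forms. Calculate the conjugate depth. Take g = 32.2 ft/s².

y₂ = 1.70 ft

Fr₁ = 6.50 (given).
Sequent-depth ratio: y₂/y₁ = ½[√(1 + 8Fr₁²) − 1] = ½[√339.0 − 1] = 8.71.
y₂ = 8.71 × 0.195 = 1.70 ft.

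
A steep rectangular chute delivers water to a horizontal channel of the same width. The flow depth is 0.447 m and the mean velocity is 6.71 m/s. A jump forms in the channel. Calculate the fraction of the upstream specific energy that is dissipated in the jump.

Fr₁ = V₁/√(g·y₁) = 6.71/√(9.81×0.447) = 3.20.
Bélanger equation: y₂/y₁ = ½[√(1 + 8Fr₁²) − 1] = ½[√83.14 − 1] = 4.06.
y₂ = 4.06 × 0.447 = 1.81 m.
E₁ = y₁ + V₁²/2g = 2.74 m. ΔE = (y₂ − y₁)³/(4y₁y₂) = 0.788 m. ΔE/E₁ = 0.788/2.74 = 0.287.

ΔE/E₁ = 0.287 (28.7%)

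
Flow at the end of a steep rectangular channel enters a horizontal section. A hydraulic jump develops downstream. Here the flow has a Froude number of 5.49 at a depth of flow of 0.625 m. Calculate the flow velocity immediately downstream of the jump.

V₂ = 1.87 m/s

Fr₁ = 5.49 (given).
From the momentum equation for a rectangular channel, y₂/y₁ = ½[√(1 + 8Fr₁²) − 1] = ½[√242.1 − 1] = 7.28.
y₂ = 7.28 × 0.625 = 4.55 m.
V₁ = Fr₁·√(g·y₁) = 5.49×√(9.81×0.625) = 13.6 m/s; q = V₁·y₁ = 8.50 m²/s.
V₂ = q/y₂ = 8.50/4.55 = 1.87 m/s.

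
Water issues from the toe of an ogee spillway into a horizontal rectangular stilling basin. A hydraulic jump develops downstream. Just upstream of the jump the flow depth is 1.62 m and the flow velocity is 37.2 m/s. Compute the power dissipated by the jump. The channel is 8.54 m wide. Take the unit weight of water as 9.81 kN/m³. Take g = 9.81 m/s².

P = 258149 kW

Fr₁ = V₁/√(g·y₁) = 37.2/√(9.81×1.62) = 9.33.
Conjugate-depth relation: y₂/y₁ = ½[√(1 + 8Fr₁²) − 1] = ½[√697.6 − 1] = 12.7.
y₂ = 12.7 × 1.62 = 20.6 m.
q = V₁·y₁ = 37.2 × 1.62 = 60.3 m²/s. V₂ = q/y₂ = 60.3/20.6 = 2.93 m/s. E₁ = y₁ + V₁²/2g = 72.2 m; E₂ = y₂ + V₂²/2g = 21.0 m. ΔE = E₁ − E₂ = 51.1 m.
Q = q·b = 60.3 × 8.54 = 515 m³/s. P = γ·Q·ΔE = 9.81 × 515 × 51.1 = 258149 kW.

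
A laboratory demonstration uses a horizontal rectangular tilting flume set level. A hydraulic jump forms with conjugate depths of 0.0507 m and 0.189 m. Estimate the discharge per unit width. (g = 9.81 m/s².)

q = 0.106 m²/s

For a rectangular channel the momentum equation gives q² = ½·g·y₁·y₂·(y₁ + y₂) = ½×9.81×0.0507×0.189×0.240 = 0.0113.
q = √0.0113 = 0.106 m²/s.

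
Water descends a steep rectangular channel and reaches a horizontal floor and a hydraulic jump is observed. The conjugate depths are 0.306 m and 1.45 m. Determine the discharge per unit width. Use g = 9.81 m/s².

For a rectangular channel the momentum equation gives q² = ½·g·y₁·y₂·(y₁ + y₂) = ½×9.81×0.306×1.45×1.76 = 3.82.
q = √3.82 = 1.95 m²/s.

q = 1.95 m²/s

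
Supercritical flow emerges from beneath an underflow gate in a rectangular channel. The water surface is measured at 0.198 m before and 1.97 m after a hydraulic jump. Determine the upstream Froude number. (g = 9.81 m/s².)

For a rectangular channel the momentum equation gives q² = ½·g·y₁·y₂·(y₁ + y₂) = ½×9.81×0.198×1.97×2.17 = 4.15.
q = √4.15 = 2.04 m²/s.
V₁ = q/y₁ = 10.3 m/s; Fr₁ = V₁/√(g·y₁) = 7.38.

Fr₁ = 7.38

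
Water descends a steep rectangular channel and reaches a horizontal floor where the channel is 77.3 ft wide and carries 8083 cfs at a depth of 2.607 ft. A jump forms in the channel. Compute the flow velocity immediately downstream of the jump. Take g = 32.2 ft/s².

q = Q/b = 8083/77.3 = 104.6 ft²/s; V₁ = q/y₁ = 40.11 ft/s. Fr₁ = V₁/√(g·y₁) = 4.378.
From the momentum equation for a rectangular channel, y₂/y₁ = ½[√(1 + 8Fr₁²) − 1] = ½[√154.32 − 1] = 5.711.
y₂ = 5.711 × 2.607 = 14.89 ft.
V₂ = q/y₂ = 104.6/14.89 = 7.023 ft/s.

V₂ = 7.023 ft/s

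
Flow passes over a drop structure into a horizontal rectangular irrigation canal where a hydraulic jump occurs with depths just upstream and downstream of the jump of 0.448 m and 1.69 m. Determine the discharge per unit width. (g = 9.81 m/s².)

For a rectangular channel the momentum equation gives q² = ½·g·y₁·y₂·(y₁ + y₂) = ½×9.81×0.448×1.69×2.14 = 7.94.
q = √7.94 = 2.82 m²/s.

q = 2.82 m²/s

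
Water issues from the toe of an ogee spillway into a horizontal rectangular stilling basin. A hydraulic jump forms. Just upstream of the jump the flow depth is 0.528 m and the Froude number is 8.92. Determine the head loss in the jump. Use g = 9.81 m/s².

Fr₁ = 8.92 (given).
From the momentum equation for a rectangular channel, y₂/y₁ = ½[√(1 + 8Fr₁²) − 1] = ½[√637.5 − 1] = 12.1.
y₂ = 12.1 × 0.528 = 6.40 m.
V₁ = Fr₁·√(g·y₁) = 8.92×√(9.81×0.528) = 20.3 m/s; q = V₁·y₁ = 10.7 m²/s. V₂ = q/y₂ = 10.7/6.40 = 1.67 m/s. E₁ = y₁ + V₁²/2g = 21.5 m; E₂ = y₂ + V₂²/2g = 6.54 m. ΔE = E₁ − E₂ = 15.0 m.

ΔE = 15.0 m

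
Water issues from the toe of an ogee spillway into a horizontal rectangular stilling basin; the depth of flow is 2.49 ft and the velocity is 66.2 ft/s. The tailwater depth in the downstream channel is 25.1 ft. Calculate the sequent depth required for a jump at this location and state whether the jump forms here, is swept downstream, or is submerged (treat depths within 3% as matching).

y₂ = 24.8 ft; the jump forms here

Fr₁ = V₁/√(g·y₁) = 66.2/√(32.2×2.49) = 7.39.
Conjugate-depth relation: y₂/y₁ = ½[√(1 + 8Fr₁²) − 1] = ½[√438.3 − 1] = 9.97.
y₂ = 9.97 × 2.49 = 24.8 ft.
Tailwater y_tw = 25.1 ft: y_tw ≈ y₂, so the jump forms here.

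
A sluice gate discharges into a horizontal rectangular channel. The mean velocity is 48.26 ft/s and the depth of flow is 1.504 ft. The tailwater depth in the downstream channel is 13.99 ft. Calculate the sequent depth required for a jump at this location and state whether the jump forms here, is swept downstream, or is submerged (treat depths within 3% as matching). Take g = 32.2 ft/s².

Fr₁ = V₁/√(g·y₁) = 48.26/√(32.2×1.504) = 6.935.
Sequent-depth ratio: y₂/y₁ = ½[√(1 + 8Fr₁²) − 1] = ½[√385.73 − 1] = 9.320.
y₂ = 9.320 × 1.504 = 14.02 ft.
Tailwater y_tw = 13.99 ft: y_tw ≈ y₂, so the jump forms here.

y₂ = 14.02 ft; the jump forms here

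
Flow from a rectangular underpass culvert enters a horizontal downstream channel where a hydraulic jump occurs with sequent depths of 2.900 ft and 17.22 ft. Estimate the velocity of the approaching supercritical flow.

V₁ = 43.86 ft/s

For a rectangular channel the momentum equation gives q² = ½·g·y₁·y₂·(y₁ + y₂) = ½×32.2×2.900×17.22×20.12 = 16177.
q = √16177 = 127.2 ft²/s.
V₁ = q/y₁ = 127.2/2.900 = 43.86 ft/s.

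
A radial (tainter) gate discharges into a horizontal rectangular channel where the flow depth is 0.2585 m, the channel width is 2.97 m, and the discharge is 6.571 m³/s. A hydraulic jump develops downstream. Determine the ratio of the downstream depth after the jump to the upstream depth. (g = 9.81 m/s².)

q = Q/b = 6.571/2.97 = 2.212 m²/s; V₁ = q/y₁ = 8.559 m/s. Fr₁ = V₁/√(g·y₁) = 5.375.
Conjugate-depth relation: y₂/y₁ = ½[√(1 + 8Fr₁²) − 1] = ½[√232.09 − 1] = 7.117.

y₂/y₁ = 7.117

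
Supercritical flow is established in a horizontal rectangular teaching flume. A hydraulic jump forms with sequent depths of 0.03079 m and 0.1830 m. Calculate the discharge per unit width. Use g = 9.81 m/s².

q = 0.07687 m²/s

For a rectangular channel the momentum equation gives q² = ½·g·y₁·y₂·(y₁ + y₂) = ½×9.81×0.03079×0.1830×0.2138 = 0.005909.
q = √0.005909 = 0.07687 m²/s.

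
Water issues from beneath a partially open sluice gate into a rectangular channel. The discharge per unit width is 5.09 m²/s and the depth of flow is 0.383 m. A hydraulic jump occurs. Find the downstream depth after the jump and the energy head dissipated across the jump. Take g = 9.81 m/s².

y₂ = 3.53 m; ΔE = 5.75 m

V₁ = q/y₁ = 5.09/0.383 = 13.3 m/s. Fr₁ = V₁/√(g·y₁) = 13.3/√(9.81×0.383) = 6.86.
Sequent-depth ratio: y₂/y₁ = ½[√(1 + 8Fr₁²) − 1] = ½[√377.1 − 1] = 9.21.
y₂ = 9.21 × 0.383 = 3.53 m.
Head loss: ΔE = (y₂ − y₁)³/(4y₁y₂) = (3.53 − 0.383)³/(4×0.383×3.53) = 31.1/5.40 = 5.75 m.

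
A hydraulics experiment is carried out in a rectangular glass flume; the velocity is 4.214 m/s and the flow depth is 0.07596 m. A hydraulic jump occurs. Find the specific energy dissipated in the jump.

Fr₁ = V₁/√(g·y₁) = 4.214/√(9.81×0.07596) = 4.882.
Conjugate-depth relation: y₂/y₁ = ½[√(1 + 8Fr₁²) − 1] = ½[√191.64 − 1] = 6.422.
y₂ = 6.422 × 0.07596 = 0.4878 m.
Head loss: ΔE = (y₂ − y₁)³/(4y₁y₂) = (0.4878 − 0.07596)³/(4×0.07596×0.4878) = 0.06985/0.1482 = 0.4713 m.

ΔE = 0.4713 m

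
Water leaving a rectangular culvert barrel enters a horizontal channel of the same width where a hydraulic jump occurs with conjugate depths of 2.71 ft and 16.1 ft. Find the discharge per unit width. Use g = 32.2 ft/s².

For a rectangular channel the momentum equation gives q² = ½·g·y₁·y₂·(y₁ + y₂) = ½×32.2×2.71×16.1×18.8 = 13213.
q = √13213 = 115 ft²/s.

q = 115 ft²/s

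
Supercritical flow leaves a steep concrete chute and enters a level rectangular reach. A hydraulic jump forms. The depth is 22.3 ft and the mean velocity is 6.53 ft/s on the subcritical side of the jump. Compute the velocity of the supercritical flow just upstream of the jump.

V₁ = 60.9 ft/s

Fr₂ = V₂/√(g·y₂) = 6.53/√(32.2×22.3) = 0.244.
Applying the sequent-depth relation in reverse, y₁/y₂ = ½[√(1 + 8Fr₂²) − 1] = ½[√1.475 − 1] = 0.107.
y₁ = 0.107 × 22.3 = 2.39 ft.
V₁ = q/y₁ = 146/2.39 = 60.9 ft/s.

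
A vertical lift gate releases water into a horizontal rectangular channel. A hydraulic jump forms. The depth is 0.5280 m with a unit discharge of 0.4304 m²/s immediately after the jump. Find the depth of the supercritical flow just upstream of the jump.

y₁ = 0.1118 m

V₂ = q/y₂ = 0.4304/0.5280 = 0.8152 m/s; Fr₂ = V₂/√(g·y₂) = 0.3582.
From the momentum equation (using Fr₂), y₁/y₂ = ½[√(1 + 8Fr₂²) − 1] = ½[√2.0263 − 1] = 0.2117.
y₁ = 0.2117 × 0.5280 = 0.1118 m.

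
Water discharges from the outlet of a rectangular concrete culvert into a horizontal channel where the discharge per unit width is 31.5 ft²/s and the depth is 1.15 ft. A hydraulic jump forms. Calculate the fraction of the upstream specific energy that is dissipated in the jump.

V₁ = q/y₁ = 31.5/1.15 = 27.4 ft/s. Fr₁ = V₁/√(g·y₁) = 27.4/√(32.2×1.15) = 4.50.
Sequent-depth ratio: y₂/y₁ = ½[√(1 + 8Fr₁²) − 1] = ½[√163.1 − 1] = 5.89.
y₂ = 5.89 × 1.15 = 6.77 ft.
E₁ = y₁ + V₁²/2g = 12.8 ft. ΔE = (y₂ − y₁)³/(4y₁y₂) = 5.70 ft. ΔE/E₁ = 5.70/12.8 = 0.445.

ΔE/E₁ = 0.445 (44.5%)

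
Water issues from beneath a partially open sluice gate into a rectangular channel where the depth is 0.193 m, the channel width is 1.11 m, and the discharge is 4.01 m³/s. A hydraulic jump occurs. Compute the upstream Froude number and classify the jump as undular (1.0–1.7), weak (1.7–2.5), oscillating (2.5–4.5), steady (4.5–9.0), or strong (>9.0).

Fr₁ = 13.6; strong jump

q = Q/b = 4.01/1.11 = 3.61 m²/s; V₁ = q/y₁ = 18.7 m/s. Fr₁ = V₁/√(g·y₁) = 13.6.
Fr₁ = 13.6 lies in the strong range.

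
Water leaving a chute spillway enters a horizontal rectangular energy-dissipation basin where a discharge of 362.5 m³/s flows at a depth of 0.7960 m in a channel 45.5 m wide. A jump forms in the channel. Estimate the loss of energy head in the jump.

q = Q/b = 362.5/45.5 = 7.967 m²/s; V₁ = q/y₁ = 10.01 m/s. Fr₁ = V₁/√(g·y₁) = 3.582.
Sequent-depth ratio: y₂/y₁ = ½[√(1 + 8Fr₁²) − 1] = ½[√103.63 − 1] = 4.590.
y₂ = 4.590 × 0.7960 = 3.654 m.
V₂ = q/y₂ = 7.967/3.654 = 2.181 m/s. E₁ = y₁ + V₁²/2g = 5.902 m; E₂ = y₂ + V₂²/2g = 3.896 m. ΔE = E₁ − E₂ = 2.006 m.

ΔE = 2.006 m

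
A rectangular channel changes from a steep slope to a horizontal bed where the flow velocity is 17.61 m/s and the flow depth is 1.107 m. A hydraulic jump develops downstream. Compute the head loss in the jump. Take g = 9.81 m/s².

ΔE = 8.766 m

Fr₁ = V₁/√(g·y₁) = 17.61/√(9.81×1.107) = 5.344.
Bélanger equation: y₂/y₁ = ½[√(1 + 8Fr₁²) − 1] = ½[√229.45 − 1] = 7.074.
y₂ = 7.074 × 1.107 = 7.831 m.
q = V₁·y₁ = 17.61 × 1.107 = 19.49 m²/s. V₂ = q/y₂ = 19.49/7.831 = 2.489 m/s. E₁ = y₁ + V₁²/2g = 16.91 m; E₂ = y₂ + V₂²/2g = 8.147 m. ΔE = E₁ − E₂ = 8.766 m.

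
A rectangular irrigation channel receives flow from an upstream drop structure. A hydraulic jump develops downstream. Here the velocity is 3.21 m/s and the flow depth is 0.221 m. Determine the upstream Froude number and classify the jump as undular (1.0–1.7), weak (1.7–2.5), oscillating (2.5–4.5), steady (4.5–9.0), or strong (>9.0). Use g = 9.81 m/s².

Fr₁ = 2.18; weak jump

Fr₁ = V₁/√(g·y₁) = 3.21/√(9.81×0.221) = 2.18.
Fr₁ = 2.18 lies in the weak range.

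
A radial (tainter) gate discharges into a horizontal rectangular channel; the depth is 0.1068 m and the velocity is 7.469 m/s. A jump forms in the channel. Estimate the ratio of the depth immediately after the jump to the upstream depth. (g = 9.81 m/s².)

Fr₁ = V₁/√(g·y₁) = 7.469/√(9.81×0.1068) = 7.297.
By Bélanger, y₂/y₁ = ½[√(1 + 8Fr₁²) − 1] = ½[√426.97 − 1] = 9.832.

y₂/y₁ = 9.832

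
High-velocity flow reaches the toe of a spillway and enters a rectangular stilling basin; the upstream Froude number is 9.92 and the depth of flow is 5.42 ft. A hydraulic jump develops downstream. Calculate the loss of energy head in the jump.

ΔE = 197 ft

Fr₁ = 9.92 (given).
Sequent-depth ratio: y₂/y₁ = ½[√(1 + 8Fr₁²) − 1] = ½[√788.3 − 1] = 13.5.
y₂ = 13.5 × 5.42 = 73.4 ft.
Head loss: ΔE = (y₂ − y₁)³/(4y₁y₂) = (73.4 − 5.42)³/(4×5.42×73.4) = 313814/1591 = 197 ft.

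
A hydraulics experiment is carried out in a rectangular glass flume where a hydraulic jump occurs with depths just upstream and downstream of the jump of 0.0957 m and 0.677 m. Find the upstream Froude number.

For a rectangular channel the momentum equation gives q² = ½·g·y₁·y₂·(y₁ + y₂) = ½×9.81×0.0957×0.677×0.773 = 0.246.
q = √0.246 = 0.496 m²/s.
V₁ = q/y₁ = 5.18 m/s; Fr₁ = V₁/√(g·y₁) = 5.34.

Fr₁ = 5.34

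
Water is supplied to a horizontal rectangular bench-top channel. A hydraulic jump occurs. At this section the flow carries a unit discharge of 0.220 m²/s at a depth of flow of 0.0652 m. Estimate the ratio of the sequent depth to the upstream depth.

V₁ = q/y₁ = 0.220/0.0652 = 3.37 m/s. Fr₁ = V₁/√(g·y₁) = 3.37/√(9.81×0.0652) = 4.22.
Bélanger equation: y₂/y₁ = ½[√(1 + 8Fr₁²) − 1] = ½[√143.4 − 1] = 5.49.

y₂/y₁ = 5.49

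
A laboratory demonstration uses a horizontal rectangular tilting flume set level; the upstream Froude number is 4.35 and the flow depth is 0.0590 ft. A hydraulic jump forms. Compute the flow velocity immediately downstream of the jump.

V₂ = 1.06 ft/s

Fr₁ = 4.35 (given).
By Bélanger, y₂/y₁ = ½[√(1 + 8Fr₁²) − 1] = ½[√152.4 − 1] = 5.67.
y₂ = 5.67 × 0.0590 = 0.335 ft.
V₁ = Fr₁·√(g·y₁) = 4.35×√(32.2×0.0590) = 6.00 ft/s; q = V₁·y₁ = 0.354 ft²/s.
V₂ = q/y₂ = 0.354/0.335 = 1.06 ft/s.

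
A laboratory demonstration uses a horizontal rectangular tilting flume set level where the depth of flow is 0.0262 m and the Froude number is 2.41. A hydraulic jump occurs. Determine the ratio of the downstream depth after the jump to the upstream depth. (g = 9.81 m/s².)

Fr₁ = 2.41 (given).
Conjugate-depth relation: y₂/y₁ = ½[√(1 + 8Fr₁²) − 1] = ½[√47.46 − 1] = 2.94.

y₂/y₁ = 2.94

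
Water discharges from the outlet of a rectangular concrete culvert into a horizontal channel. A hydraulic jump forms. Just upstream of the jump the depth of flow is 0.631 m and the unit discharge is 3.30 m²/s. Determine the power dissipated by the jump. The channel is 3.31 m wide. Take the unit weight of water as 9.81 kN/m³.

V₁ = q/y₁ = 3.30/0.631 = 5.23 m/s. Fr₁ = V₁/√(g·y₁) = 5.23/√(9.81×0.631) = 2.10.
Sequent-depth ratio: y₂/y₁ = ½[√(1 + 8Fr₁²) − 1] = ½[√36.35 − 1] = 2.51.
y₂ = 2.51 × 0.631 = 1.59 m.
Head loss: ΔE = (y₂ − y₁)³/(4y₁y₂) = (1.59 − 0.631)³/(4×0.631×1.59) = 0.873/4.00 = 0.218 m.
Q = q·b = 3.30 × 3.31 = 10.9 m³/s. P = γ·Q·ΔE = 9.81 × 10.9 × 0.218 = 23.4 kW.

P = 23.4 kW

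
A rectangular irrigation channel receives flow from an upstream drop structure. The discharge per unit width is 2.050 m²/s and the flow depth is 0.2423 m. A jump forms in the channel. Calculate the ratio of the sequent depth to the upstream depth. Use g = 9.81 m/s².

y₂/y₁ = 7.277

V₁ = q/y₁ = 2.050/0.2423 = 8.461 m/s. Fr₁ = V₁/√(g·y₁) = 8.461/√(9.81×0.2423) = 5.488.
Sequent-depth ratio: y₂/y₁ = ½[√(1 + 8Fr₁²) − 1] = ½[√241.92 − 1] = 7.277.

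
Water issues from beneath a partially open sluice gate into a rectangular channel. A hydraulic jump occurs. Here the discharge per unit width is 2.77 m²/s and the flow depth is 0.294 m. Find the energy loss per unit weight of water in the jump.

V₁ = q/y₁ = 2.77/0.294 = 9.42 m/s. Fr₁ = V₁/√(g·y₁) = 9.42/√(9.81×0.294) = 5.55.
Bélanger equation: y₂/y₁ = ½[√(1 + 8Fr₁²) − 1] = ½[√247.2 − 1] = 7.36.
y₂ = 7.36 × 0.294 = 2.16 m.
Head loss: ΔE = (y₂ − y₁)³/(4y₁y₂) = (2.16 − 0.294)³/(4×0.294×2.16) = 6.54/2.55 = 2.57 m.

ΔE = 2.57 m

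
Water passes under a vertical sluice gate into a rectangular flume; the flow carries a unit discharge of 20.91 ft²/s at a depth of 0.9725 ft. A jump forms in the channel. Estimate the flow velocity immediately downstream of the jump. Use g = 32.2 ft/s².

V₂ = 4.338 ft/s

V₁ = q/y₁ = 20.91/0.9725 = 21.50 ft/s. Fr₁ = V₁/√(g·y₁) = 21.50/√(32.2×0.9725) = 3.842.
Sequent-depth ratio: y₂/y₁ = ½[√(1 + 8Fr₁²) − 1] = ½[√119.11 − 1] = 4.957.
y₂ = 4.957 × 0.9725 = 4.820 ft.
V₂ = q/y₂ = 20.91/4.820 = 4.338 ft/s.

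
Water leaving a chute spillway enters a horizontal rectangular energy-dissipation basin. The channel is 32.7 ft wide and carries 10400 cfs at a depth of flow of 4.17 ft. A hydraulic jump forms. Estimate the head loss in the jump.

ΔE = 56.5 ft

q = Q/b = 10400/32.7 = 318 ft²/s; V₁ = q/y₁ = 76.3 ft/s. Fr₁ = V₁/√(g·y₁) = 6.58.
By Bélanger, y₂/y₁ = ½[√(1 + 8Fr₁²) − 1] = ½[√347.6 − 1] = 8.82.
y₂ = 8.82 × 4.17 = 36.8 ft.
Head loss: ΔE = (y₂ − y₁)³/(4y₁y₂) = (36.8 − 4.17)³/(4×4.17×36.8) = 34698/614 = 56.5 ft.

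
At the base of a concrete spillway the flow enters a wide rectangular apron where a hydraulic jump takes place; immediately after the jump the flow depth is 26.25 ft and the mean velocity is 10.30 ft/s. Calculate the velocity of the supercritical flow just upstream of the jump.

V₁ = 49.56 ft/s

Fr₂ = V₂/√(g·y₂) = 10.30/√(32.2×26.25) = 0.3543.
Applying the sequent-depth relation in reverse, y₁/y₂ = ½[√(1 + 8Fr₂²) − 1] = ½[√2.0041 − 1] = 0.2078.
y₁ = 0.2078 × 26.25 = 5.456 ft.
V₁ = q/y₁ = 270.4/5.456 = 49.56 ft/s.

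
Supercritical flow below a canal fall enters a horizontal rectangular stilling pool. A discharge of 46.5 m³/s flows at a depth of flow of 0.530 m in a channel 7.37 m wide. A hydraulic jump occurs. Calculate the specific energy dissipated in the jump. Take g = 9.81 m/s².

ΔE = 3.94 m

q = Q/b = 46.5/7.37 = 6.31 m²/s; V₁ = q/y₁ = 11.9 m/s. Fr₁ = V₁/√(g·y₁) = 5.22.
Conjugate-depth relation: y₂/y₁ = ½[√(1 + 8Fr₁²) − 1] = ½[√219.1 − 1] = 6.90.
y₂ = 6.90 × 0.530 = 3.66 m.
Head loss: ΔE = (y₂ − y₁)³/(4y₁y₂) = (3.66 − 0.530)³/(4×0.530×3.66) = 30.6/7.75 = 3.94 m.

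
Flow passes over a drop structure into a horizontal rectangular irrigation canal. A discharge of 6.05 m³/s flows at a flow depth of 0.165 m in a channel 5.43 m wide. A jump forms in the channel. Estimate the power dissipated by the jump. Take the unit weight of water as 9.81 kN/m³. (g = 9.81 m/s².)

P = 76.2 kW

q = Q/b = 6.05/5.43 = 1.11 m²/s; V₁ = q/y₁ = 6.75 m/s. Fr₁ = V₁/√(g·y₁) = 5.31.
Bélanger equation: y₂/y₁ = ½[√(1 + 8Fr₁²) − 1] = ½[√226.4 − 1] = 7.02.
y₂ = 7.02 × 0.165 = 1.16 m.
Head loss: ΔE = (y₂ − y₁)³/(4y₁y₂) = (1.16 − 0.165)³/(4×0.165×1.16) = 0.981/0.765 = 1.28 m.
P = γ·Q·ΔE = 9.81 × 6.05 × 1.28 = 76.2 kW.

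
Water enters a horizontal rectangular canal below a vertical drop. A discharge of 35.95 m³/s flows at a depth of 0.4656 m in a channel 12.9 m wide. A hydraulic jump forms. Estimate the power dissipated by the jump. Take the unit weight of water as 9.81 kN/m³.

P = 181.9 kW

q = Q/b = 35.95/12.9 = 2.787 m²/s; V₁ = q/y₁ = 5.985 m/s. Fr₁ = V₁/√(g·y₁) = 2.801.
From the momentum equation for a rectangular channel, y₂/y₁ = ½[√(1 + 8Fr₁²) − 1] = ½[√63.748 − 1] = 3.492.
y₂ = 3.492 × 0.4656 = 1.626 m.
Head loss: ΔE = (y₂ − y₁)³/(4y₁y₂) = (1.626 − 0.4656)³/(4×0.4656×1.626) = 1.562/3.028 = 0.5159 m.
P = γ·Q·ΔE = 9.81 × 35.95 × 0.5159 = 181.9 kW.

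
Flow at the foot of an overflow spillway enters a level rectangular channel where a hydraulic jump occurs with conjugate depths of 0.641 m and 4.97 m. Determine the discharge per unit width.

For a rectangular channel the momentum equation gives q² = ½·g·y₁·y₂·(y₁ + y₂) = ½×9.81×0.641×4.97×5.61 = 87.7.
q = √87.7 = 9.36 m²/s.

q = 9.36 m²/s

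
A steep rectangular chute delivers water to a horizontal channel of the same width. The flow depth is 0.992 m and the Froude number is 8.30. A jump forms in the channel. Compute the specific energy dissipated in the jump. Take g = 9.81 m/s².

ΔE = 23.7 m

Fr₁ = 8.30 (given).
Sequent-depth ratio: y₂/y₁ = ½[√(1 + 8Fr₁²) − 1] = ½[√552.1 − 1] = 11.2.
y₂ = 11.2 × 0.992 = 11.2 m.
Head loss: ΔE = (y₂ − y₁)³/(4y₁y₂) = (11.2 − 0.992)³/(4×0.992×11.2) = 1051/44.3 = 23.7 m.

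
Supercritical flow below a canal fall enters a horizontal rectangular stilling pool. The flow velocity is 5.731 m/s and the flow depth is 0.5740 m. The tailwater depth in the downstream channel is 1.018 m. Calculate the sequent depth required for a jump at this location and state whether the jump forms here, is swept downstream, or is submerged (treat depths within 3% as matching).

Fr₁ = V₁/√(g·y₁) = 5.731/√(9.81×0.5740) = 2.415.
By Bélanger, y₂/y₁ = ½[√(1 + 8Fr₁²) − 1] = ½[√47.663 − 1] = 2.952.
y₂ = 2.952 × 0.5740 = 1.694 m.
Tailwater y_tw = 1.018 m: y_tw < y₂, so the jump is swept downstream.

y₂ = 1.694 m; the jump is swept downstream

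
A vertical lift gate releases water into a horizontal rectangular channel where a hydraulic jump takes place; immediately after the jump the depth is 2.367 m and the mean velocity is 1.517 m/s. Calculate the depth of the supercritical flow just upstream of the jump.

y₁ = 0.4012 m

Fr₂ = V₂/√(g·y₂) = 1.517/√(9.81×2.367) = 0.3148.
Applying the sequent-depth relation in reverse, y₁/y₂ = ½[√(1 + 8Fr₂²) − 1] = ½[√1.7929 − 1] = 0.1695.
y₁ = 0.1695 × 2.367 = 0.4012 m.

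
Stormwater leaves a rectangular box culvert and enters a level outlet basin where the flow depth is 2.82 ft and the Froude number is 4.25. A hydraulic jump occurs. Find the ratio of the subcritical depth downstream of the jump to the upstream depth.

Fr₁ = 4.25 (given).
Bélanger equation: y₂/y₁ = ½[√(1 + 8Fr₁²) − 1] = ½[√145.5 − 1] = 5.53.

y₂/y₁ = 5.53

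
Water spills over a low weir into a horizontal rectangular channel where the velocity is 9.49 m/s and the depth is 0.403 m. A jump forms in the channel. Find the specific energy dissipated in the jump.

ΔE = 2.35 m

Fr₁ = V₁/√(g·y₁) = 9.49/√(9.81×0.403) = 4.77.
Conjugate-depth relation: y₂/y₁ = ½[√(1 + 8Fr₁²) − 1] = ½[√183.2 − 1] = 6.27.
y₂ = 6.27 × 0.403 = 2.53 m.
q = V₁·y₁ = 9.49 × 0.403 = 3.82 m²/s. V₂ = q/y₂ = 3.82/2.53 = 1.51 m/s. E₁ = y₁ + V₁²/2g = 4.99 m; E₂ = y₂ + V₂²/2g = 2.64 m. ΔE = E₁ − E₂ = 2.35 m.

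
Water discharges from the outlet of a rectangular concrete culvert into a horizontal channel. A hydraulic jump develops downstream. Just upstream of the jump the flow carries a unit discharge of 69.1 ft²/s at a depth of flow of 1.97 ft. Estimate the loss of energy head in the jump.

ΔE = 9.17 ft

V₁ = q/y₁ = 69.1/1.97 = 35.1 ft/s. Fr₁ = V₁/√(g·y₁) = 35.1/√(32.2×1.97) = 4.40.
Conjugate-depth relation: y₂/y₁ = ½[√(1 + 8Fr₁²) − 1] = ½[√156.2 − 1] = 5.75.
y₂ = 5.75 × 1.97 = 11.3 ft.
V₂ = q/y₂ = 69.1/11.3 = 6.10 ft/s. E₁ = y₁ + V₁²/2g = 21.1 ft; E₂ = y₂ + V₂²/2g = 11.9 ft. ΔE = E₁ − E₂ = 9.17 ft.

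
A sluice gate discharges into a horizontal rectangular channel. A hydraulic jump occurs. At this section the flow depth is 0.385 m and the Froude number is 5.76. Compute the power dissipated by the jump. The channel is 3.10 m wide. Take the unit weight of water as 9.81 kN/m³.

P = 487 kW

Fr₁ = 5.76 (given).
Sequent-depth ratio: y₂/y₁ = ½[√(1 + 8Fr₁²) − 1] = ½[√266.4 − 1] = 7.66.
y₂ = 7.66 × 0.385 = 2.95 m.
Head loss: ΔE = (y₂ − y₁)³/(4y₁y₂) = (2.95 − 0.385)³/(4×0.385×2.95) = 16.9/4.54 = 3.71 m.
V₁ = Fr₁·√(g·y₁) = 5.76×√(9.81×0.385) = 11.2 m/s; q = V₁·y₁ = 4.31 m²/s. Q = q·b = 4.31 × 3.10 = 13.4 m³/s. P = γ·Q·ΔE = 9.81 × 13.4 × 3.71 = 487 kW.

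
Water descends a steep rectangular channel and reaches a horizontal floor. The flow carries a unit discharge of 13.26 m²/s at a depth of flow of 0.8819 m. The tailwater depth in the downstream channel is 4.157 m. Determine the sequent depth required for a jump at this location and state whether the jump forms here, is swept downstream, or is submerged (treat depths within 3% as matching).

y₂ = 5.950 m; the jump is swept downstream

V₁ = q/y₁ = 13.26/0.8819 = 15.04 m/s. Fr₁ = V₁/√(g·y₁) = 15.04/√(9.81×0.8819) = 5.112.
By Bélanger, y₂/y₁ = ½[√(1 + 8Fr₁²) − 1] = ½[√210.05 − 1] = 6.747.
y₂ = 6.747 × 0.8819 = 5.950 m.
Tailwater y_tw = 4.157 m: y_tw < y₂, so the jump is swept downstream.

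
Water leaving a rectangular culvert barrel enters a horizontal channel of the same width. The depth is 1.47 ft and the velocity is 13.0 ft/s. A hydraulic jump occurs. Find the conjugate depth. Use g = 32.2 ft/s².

Fr₁ = V₁/√(g·y₁) = 13.0/√(32.2×1.47) = 1.89.
Conjugate-depth relation: y₂/y₁ = ½[√(1 + 8Fr₁²) − 1] = ½[√29.56 − 1] = 2.22.
y₂ = 2.22 × 1.47 = 3.26 ft.

y₂ = 3.26 ft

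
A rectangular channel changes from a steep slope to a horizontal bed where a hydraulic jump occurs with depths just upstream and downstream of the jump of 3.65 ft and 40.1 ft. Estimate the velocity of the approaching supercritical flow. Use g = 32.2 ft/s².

For a rectangular channel the momentum equation gives q² = ½·g·y₁·y₂·(y₁ + y₂) = ½×32.2×3.65×40.1×43.8 = 103096.
q = √103096 = 321 ft²/s.
V₁ = q/y₁ = 321/3.65 = 88.0 ft/s.

V₁ = 88.0 ft/s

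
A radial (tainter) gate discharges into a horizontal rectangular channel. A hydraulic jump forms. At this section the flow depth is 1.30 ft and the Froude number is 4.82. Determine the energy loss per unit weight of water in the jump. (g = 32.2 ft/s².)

ΔE = 7.79 ft

Fr₁ = 4.82 (given).
Sequent-depth ratio: y₂/y₁ = ½[√(1 + 8Fr₁²) − 1] = ½[√186.9 − 1] = 6.33.
y₂ = 6.33 × 1.30 = 8.24 ft.
V₁ = Fr₁·√(g·y₁) = 4.82×√(32.2×1.30) = 31.2 ft/s; q = V₁·y₁ = 40.5 ft²/s. V₂ = q/y₂ = 40.5/8.24 = 4.92 ft/s. E₁ = y₁ + V₁²/2g = 16.4 ft; E₂ = y₂ + V₂²/2g = 8.61 ft. ΔE = E₁ − E₂ = 7.79 ft.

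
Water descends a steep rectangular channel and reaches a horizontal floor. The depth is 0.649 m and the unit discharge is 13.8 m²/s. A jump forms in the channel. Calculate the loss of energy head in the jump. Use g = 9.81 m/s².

V₁ = q/y₁ = 13.8/0.649 = 21.3 m/s. Fr₁ = V₁/√(g·y₁) = 21.3/√(9.81×0.649) = 8.43.
Conjugate-depth relation: y₂/y₁ = ½[√(1 + 8Fr₁²) − 1] = ½[√569.1 − 1] = 11.4.
y₂ = 11.4 × 0.649 = 7.42 m.
Head loss: ΔE = (y₂ − y₁)³/(4y₁y₂) = (7.42 − 0.649)³/(4×0.649×7.42) = 310/19.3 = 16.1 m.

ΔE = 16.1 m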